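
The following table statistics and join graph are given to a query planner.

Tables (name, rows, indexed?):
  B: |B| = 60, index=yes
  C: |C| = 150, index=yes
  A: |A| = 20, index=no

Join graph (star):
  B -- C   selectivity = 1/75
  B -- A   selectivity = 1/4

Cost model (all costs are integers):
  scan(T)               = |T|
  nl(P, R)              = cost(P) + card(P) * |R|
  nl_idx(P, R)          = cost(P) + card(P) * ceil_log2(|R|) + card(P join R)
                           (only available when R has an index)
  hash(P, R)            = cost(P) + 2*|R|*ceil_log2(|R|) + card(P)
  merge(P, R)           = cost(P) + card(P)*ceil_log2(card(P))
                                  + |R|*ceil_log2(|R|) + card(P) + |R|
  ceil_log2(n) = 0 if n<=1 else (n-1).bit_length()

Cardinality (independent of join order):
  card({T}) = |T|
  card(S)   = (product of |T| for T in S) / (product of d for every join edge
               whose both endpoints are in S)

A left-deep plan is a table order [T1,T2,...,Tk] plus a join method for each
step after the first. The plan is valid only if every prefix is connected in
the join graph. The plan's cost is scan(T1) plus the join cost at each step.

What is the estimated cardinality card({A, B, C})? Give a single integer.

Tables in S: A(20), B(60), C(150)
Edges inside S: B-C(d=75), B-A(d=4)
numerator = 20 * 60 * 150 = 180000
denominator = 75 * 4 = 300
card(S) = 180000 / 300 = 600

600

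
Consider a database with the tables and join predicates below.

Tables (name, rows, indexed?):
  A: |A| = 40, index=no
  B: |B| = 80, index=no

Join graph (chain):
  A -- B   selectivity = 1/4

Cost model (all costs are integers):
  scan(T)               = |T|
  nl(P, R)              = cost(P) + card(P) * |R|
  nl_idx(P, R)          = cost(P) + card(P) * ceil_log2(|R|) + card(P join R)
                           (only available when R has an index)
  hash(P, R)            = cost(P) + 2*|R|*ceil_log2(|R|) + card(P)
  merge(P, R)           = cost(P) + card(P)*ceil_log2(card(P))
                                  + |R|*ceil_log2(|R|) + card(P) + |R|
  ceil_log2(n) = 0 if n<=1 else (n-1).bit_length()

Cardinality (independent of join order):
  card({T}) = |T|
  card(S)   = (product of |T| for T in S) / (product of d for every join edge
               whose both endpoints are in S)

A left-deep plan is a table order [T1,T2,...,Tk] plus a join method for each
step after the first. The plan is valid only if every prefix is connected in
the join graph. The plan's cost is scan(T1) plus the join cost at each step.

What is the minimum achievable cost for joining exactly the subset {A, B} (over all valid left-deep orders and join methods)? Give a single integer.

640

Selinger DP over subsets of {A,B}:
  {A}: scan cost=40, card=40
  {B}: scan cost=80, card=80
  {AB}: card=800; try (A,hash)→640, (B,merge)→960, (A,merge)→1000, (B,hash)→1200, (B,nl)→3240, (A,nl)→3280; best=640 via (A,hash)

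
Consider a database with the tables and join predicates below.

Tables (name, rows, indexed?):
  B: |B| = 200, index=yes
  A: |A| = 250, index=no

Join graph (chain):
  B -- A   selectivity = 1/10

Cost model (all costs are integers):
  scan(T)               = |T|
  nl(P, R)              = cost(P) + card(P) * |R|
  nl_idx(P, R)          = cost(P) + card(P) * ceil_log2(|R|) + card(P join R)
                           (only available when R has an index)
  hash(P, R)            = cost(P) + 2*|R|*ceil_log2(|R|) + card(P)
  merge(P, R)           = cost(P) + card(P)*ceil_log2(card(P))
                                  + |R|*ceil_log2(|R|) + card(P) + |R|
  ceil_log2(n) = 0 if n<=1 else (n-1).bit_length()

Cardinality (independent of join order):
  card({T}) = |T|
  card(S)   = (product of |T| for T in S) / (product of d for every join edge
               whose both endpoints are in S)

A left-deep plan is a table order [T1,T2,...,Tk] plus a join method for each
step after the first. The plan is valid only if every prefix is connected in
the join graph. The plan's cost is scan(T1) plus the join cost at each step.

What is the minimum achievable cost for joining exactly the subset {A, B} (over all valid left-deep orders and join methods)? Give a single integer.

3700

Selinger DP over subsets of {A,B}:
  {B}: scan cost=200, card=200
  {A}: scan cost=250, card=250
  {AB}: card=5000; try (B,hash)→3700, (A,merge)→4250, (B,merge)→4300, (A,hash)→4400, (B,nl_idx)→7250, (A,nl)→50200 …(+1); best=3700 via (B,hash)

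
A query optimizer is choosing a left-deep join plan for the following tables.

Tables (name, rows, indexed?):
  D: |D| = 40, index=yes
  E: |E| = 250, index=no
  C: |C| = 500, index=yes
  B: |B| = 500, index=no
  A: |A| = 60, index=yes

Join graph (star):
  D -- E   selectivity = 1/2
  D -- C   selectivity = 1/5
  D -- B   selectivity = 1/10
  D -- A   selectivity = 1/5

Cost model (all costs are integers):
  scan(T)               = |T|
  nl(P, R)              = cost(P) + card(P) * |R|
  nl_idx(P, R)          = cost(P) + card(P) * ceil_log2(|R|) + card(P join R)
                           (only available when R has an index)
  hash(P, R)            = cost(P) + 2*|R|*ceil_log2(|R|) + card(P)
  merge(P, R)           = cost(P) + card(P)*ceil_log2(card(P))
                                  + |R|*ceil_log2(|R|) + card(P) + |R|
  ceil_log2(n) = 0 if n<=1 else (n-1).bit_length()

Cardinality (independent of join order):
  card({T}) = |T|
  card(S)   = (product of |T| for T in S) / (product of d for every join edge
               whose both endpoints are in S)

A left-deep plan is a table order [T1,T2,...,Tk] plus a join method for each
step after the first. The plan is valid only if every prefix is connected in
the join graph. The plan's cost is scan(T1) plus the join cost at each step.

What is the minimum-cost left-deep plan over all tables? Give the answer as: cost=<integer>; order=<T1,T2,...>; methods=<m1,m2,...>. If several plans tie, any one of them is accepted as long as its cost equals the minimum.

Selinger DP (subsets sized 1..n):
  {D}: scan cost=40, card=40
  {E}: scan cost=250, card=250
  {C}: scan cost=500, card=500
  {B}: scan cost=500, card=500
  {A}: scan cost=60, card=60
  {DE}: card=5000; try (D,hash)→980, (E,merge)→2570, (D,merge)→2780, (E,hash)→4080, (D,nl_idx)→6750, (E,nl)→10040 …(+1); best=980 via (D,hash)
  {CD}: card=4000; try (D,hash)→1480, (C,nl_idx)→4400, (C,merge)→5320, (D,merge)→5780, (D,nl_idx)→7500, (C,hash)→9080 …(+2); best=1480 via (D,hash)
  {BD}: card=2000; try (D,hash)→1480, (B,merge)→5320, (D,nl_idx)→5500, (D,merge)→5780, (B,hash)→9080, (B,nl)→20040 …(+1); best=1480 via (D,hash)
  {AD}: card=480; try (D,hash)→600, (A,merge)→740, (D,merge)→760, (A,nl_idx)→760, (A,hash)→800, (D,nl_idx)→900 …(+2); best=600 via (D,hash)
  {CDE}: card=500000; try (E,hash)→9480, (C,hash)→14980, (E,merge)→55730, (C,merge)→75980, (C,nl_idx)→545980, (E,nl)→1001480 …(+1); best=9480 via (E,hash)
  {BDE}: card=250000; try (E,hash)→7480, (B,hash)→14980, (E,merge)→27730, (B,merge)→75980, (E,nl)→501480, (B,nl)→2500980; best=7480 via (E,hash)
  {ADE}: card=60000; try (E,hash)→5080, (A,hash)→6700, (E,merge)→7650, (A,merge)→71400, (A,nl_idx)→90980, (E,nl)→120600 …(+1); best=5080 via (E,hash)
  {BCD}: card=200000; try (C,hash)→12480, (B,hash)→14480, (C,merge)→30480, (B,merge)→58480, (C,nl_idx)→219480, (C,nl)→1001480 …(+1); best=12480 via (C,hash)
  {ACD}: card=48000; try (A,hash)→6200, (C,hash)→10080, (C,merge)→10400, (C,nl_idx)→52920, (A,merge)→53900, (A,nl_idx)→73480 …(+2); best=6200 via (A,hash)
  {ABD}: card=24000; try (A,hash)→4200, (B,hash)→10080, (B,merge)→10400, (A,merge)→25900, (A,nl_idx)→37480, (A,nl)→121480 …(+1); best=4200 via (A,hash)
  {BCDE}: card=25000000; try (E,hash)→216480, (C,hash)→266480, (B,hash)→518480, (E,merge)→3814730, (C,merge)→4762480, (B,merge)→10014480 …(+4); best=216480 via (E,hash)
  {ACDE}: card=6000000; try (E,hash)→58200, (C,hash)→74080, (A,hash)→510200, (E,merge)→824450, (C,merge)→1030080, (C,nl_idx)→6545080 …(+5); best=58200 via (E,hash)
  {ABDE}: card=3000000; try (E,hash)→32200, (B,hash)→74080, (A,hash)→258200, (E,merge)→390450, (B,merge)→1030080, (A,nl_idx)→4507480 …(+4); best=32200 via (E,hash)
  {ABCD}: card=2400000; try (C,hash)→37200, (B,hash)→63200, (A,hash)→213200, (C,merge)→393200, (B,merge)→827200, (C,nl_idx)→2620200 …(+5); best=37200 via (C,hash)
  {ABCDE}: card=300000000; try (E,hash)→2441200, (C,hash)→3041200, (B,hash)→6067200, (A,hash)→25217200, (E,merge)→55239450, (C,merge)→69037200 …(+8); best=2441200 via (E,hash)

cost=2441200; order=B,D,A,C,E; methods=hash,hash,hash,hash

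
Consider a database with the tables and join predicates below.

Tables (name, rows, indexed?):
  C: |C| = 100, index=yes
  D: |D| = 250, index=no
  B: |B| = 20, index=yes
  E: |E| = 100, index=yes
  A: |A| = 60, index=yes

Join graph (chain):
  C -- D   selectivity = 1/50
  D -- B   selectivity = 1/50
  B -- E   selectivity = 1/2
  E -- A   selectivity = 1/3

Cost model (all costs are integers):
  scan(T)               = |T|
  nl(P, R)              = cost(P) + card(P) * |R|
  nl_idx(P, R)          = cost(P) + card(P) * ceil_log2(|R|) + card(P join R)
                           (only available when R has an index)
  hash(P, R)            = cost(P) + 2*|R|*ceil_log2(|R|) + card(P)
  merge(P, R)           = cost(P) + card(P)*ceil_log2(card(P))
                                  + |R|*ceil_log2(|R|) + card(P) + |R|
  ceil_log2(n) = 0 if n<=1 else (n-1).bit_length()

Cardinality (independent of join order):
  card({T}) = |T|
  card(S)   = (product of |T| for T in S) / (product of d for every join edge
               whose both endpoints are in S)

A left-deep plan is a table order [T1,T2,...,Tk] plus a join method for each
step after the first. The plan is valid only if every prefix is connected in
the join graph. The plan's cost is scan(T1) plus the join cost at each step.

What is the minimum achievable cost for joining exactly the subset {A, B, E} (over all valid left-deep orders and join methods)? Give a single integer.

Selinger DP over subsets of {A,B,E}:
  {B}: scan cost=20, card=20
  {E}: scan cost=100, card=100
  {A}: scan cost=60, card=60
  {BE}: card=1000; try (B,hash)→400, (E,merge)→940, (B,merge)→1020, (E,nl_idx)→1160, (E,hash)→1440, (B,nl_idx)→1600 …(+2); best=400 via (B,hash)
  {AE}: card=2000; try (A,hash)→920, (E,merge)→1280, (A,merge)→1320, (E,hash)→1520, (E,nl_idx)→2480, (A,nl_idx)→2700 …(+2); best=920 via (A,hash)
  {ABE}: card=20000; try (A,hash)→2120, (B,hash)→3120, (A,merge)→11820, (B,merge)→25040, (A,nl_idx)→26400, (B,nl_idx)→30920 …(+2); best=2120 via (A,hash)

2120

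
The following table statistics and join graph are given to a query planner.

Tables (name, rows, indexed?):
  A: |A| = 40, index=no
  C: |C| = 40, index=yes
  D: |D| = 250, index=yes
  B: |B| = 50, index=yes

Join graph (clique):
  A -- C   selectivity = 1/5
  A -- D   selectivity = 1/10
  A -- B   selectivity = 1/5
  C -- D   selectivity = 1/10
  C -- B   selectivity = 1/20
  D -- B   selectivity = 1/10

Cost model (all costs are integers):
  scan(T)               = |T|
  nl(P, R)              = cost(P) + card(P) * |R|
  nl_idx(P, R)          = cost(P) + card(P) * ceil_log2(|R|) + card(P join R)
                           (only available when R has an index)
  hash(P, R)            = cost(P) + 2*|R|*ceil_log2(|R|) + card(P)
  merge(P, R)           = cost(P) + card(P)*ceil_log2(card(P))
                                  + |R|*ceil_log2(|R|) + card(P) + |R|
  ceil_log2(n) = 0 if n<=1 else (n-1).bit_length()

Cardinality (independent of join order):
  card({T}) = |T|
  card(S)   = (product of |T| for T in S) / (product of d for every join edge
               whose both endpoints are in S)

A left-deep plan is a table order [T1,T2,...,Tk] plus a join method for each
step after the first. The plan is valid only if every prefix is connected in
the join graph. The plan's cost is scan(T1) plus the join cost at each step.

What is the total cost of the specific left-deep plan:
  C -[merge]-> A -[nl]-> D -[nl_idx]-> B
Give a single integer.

85440

step 1: scan C: cost=40, card=40
step 2: join A via merge
    card(P join A) = 40*40/(5) = 320
    cost = 40 + 40*6 + 40*6 + 40 + 40 = 600
step 3: join D via nl
    card(P join D) = 320*250/(10*10) = 800
    cost = 600 + 320*250 = 80600
step 4: join B via nl_idx
    card(P join B) = 800*50/(5*20*10) = 40
    cost = 80600 + 800*6 + 40 = 85440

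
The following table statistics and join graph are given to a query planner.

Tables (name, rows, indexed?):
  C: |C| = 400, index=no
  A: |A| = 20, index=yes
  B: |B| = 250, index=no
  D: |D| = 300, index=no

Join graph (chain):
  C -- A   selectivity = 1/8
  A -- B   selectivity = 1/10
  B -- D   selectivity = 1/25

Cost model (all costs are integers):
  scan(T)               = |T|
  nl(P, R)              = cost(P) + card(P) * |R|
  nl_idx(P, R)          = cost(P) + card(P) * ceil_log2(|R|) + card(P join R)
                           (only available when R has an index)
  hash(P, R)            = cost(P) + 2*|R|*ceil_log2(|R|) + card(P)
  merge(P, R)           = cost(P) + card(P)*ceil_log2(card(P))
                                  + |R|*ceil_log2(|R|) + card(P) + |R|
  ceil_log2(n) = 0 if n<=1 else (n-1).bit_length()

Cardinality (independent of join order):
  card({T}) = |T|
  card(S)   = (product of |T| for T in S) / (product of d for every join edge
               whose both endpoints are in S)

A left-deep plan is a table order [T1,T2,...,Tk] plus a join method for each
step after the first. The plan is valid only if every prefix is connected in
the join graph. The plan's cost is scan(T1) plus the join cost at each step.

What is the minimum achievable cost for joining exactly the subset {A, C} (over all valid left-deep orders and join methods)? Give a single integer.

Selinger DP over subsets of {A,C}:
  {C}: scan cost=400, card=400
  {A}: scan cost=20, card=20
  {AC}: card=1000; try (A,hash)→1000, (A,nl_idx)→3400, (C,merge)→4140, (A,merge)→4520, (C,hash)→7240, (C,nl)→8020 …(+1); best=1000 via (A,hash)

1000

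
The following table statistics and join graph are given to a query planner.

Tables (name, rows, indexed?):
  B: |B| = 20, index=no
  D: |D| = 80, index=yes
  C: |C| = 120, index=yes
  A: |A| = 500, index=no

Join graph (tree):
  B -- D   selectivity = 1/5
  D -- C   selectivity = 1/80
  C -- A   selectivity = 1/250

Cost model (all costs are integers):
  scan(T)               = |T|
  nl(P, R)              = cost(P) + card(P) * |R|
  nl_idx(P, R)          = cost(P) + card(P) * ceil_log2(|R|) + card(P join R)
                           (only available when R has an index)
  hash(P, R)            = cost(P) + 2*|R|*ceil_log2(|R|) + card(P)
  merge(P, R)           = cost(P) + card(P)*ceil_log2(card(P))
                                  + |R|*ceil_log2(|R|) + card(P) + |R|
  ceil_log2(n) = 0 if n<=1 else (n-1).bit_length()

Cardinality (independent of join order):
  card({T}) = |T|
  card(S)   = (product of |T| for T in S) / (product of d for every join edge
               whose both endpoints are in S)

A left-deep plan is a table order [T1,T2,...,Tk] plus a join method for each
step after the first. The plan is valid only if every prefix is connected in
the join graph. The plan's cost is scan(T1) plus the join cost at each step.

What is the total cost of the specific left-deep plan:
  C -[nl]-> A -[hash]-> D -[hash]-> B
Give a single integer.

61920

step 1: scan C: cost=120, card=120
step 2: join A via nl
    card(P join A) = 120*500/(250) = 240
    cost = 120 + 120*500 = 60120
step 3: join D via hash
    card(P join D) = 240*80/(80) = 240
    cost = 60120 + 2*80*7 + 240 = 61480
step 4: join B via hash
    card(P join B) = 240*20/(5) = 960
    cost = 61480 + 2*20*5 + 240 = 61920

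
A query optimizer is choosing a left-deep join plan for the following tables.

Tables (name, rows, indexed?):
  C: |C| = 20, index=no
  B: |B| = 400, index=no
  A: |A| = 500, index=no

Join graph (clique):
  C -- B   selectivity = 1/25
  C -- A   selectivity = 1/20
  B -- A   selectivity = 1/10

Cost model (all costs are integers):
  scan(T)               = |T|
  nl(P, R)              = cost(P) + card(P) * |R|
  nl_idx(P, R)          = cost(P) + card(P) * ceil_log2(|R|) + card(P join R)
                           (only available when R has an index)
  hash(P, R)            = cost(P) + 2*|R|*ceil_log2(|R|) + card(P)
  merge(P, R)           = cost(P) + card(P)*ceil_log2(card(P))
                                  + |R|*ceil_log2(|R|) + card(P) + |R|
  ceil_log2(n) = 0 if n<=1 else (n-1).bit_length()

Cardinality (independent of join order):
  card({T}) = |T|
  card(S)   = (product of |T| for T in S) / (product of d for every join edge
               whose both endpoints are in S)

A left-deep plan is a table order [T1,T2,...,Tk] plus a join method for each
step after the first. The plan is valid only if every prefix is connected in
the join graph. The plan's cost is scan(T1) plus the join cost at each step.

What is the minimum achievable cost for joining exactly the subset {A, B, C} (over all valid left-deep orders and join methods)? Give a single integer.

Selinger DP over subsets of {A,B,C}:
  {C}: scan cost=20, card=20
  {B}: scan cost=400, card=400
  {A}: scan cost=500, card=500
  {BC}: card=320; try (C,hash)→1000, (B,merge)→4140, (C,merge)→4520, (B,hash)→7240, (B,nl)→8020, (C,nl)→8400; best=1000 via (C,hash)
  {AC}: card=500; try (C,hash)→1200, (A,merge)→5140, (C,merge)→5620, (A,hash)→9040, (A,nl)→10020, (C,nl)→10500; best=1200 via (C,hash)
  {AB}: card=20000; try (B,hash)→8200, (A,merge)→9400, (B,merge)→9500, (A,hash)→9800, (A,nl)→200400, (B,nl)→200500; best=8200 via (B,hash)
  {ABC}: card=800; try (B,hash)→8900, (A,merge)→9200, (B,merge)→10200, (A,hash)→10320, (C,hash)→28400, (A,nl)→161000 …(+3); best=8900 via (B,hash)

8900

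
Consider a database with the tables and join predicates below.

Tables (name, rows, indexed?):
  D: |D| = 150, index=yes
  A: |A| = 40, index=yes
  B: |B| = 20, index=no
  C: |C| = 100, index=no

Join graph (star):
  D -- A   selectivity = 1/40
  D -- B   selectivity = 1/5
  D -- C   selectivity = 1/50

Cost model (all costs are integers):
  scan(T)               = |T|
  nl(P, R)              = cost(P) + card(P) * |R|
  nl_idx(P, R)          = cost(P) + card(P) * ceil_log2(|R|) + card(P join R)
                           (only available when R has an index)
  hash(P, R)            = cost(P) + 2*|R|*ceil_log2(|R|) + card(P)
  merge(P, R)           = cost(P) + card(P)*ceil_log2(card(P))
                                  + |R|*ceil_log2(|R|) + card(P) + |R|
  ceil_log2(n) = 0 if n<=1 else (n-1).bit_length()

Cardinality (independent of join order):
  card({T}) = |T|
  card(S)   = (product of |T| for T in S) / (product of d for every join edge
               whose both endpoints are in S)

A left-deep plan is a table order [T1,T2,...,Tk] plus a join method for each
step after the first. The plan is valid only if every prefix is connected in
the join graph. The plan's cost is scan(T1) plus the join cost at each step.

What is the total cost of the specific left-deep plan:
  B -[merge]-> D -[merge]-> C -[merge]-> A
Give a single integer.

23570

step 1: scan B: cost=20, card=20
step 2: join D via merge
    card(P join D) = 20*150/(5) = 600
    cost = 20 + 20*5 + 150*8 + 20 + 150 = 1490
step 3: join C via merge
    card(P join C) = 600*100/(50) = 1200
    cost = 1490 + 600*10 + 100*7 + 600 + 100 = 8890
step 4: join A via merge
    card(P join A) = 1200*40/(40) = 1200
    cost = 8890 + 1200*11 + 40*6 + 1200 + 40 = 23570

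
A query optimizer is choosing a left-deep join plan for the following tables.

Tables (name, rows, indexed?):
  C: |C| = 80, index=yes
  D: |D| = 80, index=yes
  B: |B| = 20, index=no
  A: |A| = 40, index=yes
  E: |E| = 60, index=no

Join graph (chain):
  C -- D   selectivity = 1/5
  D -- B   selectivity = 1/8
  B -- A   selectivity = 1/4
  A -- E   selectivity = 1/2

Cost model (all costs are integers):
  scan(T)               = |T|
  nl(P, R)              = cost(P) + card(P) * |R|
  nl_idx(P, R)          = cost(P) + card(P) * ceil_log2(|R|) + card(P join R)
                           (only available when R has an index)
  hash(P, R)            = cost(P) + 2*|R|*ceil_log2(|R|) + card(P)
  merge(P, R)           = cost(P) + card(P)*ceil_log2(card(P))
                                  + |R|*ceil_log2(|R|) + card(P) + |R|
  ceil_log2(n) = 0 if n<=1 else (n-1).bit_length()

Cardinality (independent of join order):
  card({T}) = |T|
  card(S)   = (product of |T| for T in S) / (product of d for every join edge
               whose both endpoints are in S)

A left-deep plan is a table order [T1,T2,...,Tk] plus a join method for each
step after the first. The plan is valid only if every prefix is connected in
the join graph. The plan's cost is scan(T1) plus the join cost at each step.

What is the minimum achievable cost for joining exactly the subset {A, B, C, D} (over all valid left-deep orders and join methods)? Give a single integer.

4160

Selinger DP over subsets of {A,B,C,D}:
  {C}: scan cost=80, card=80
  {D}: scan cost=80, card=80
  {B}: scan cost=20, card=20
  {A}: scan cost=40, card=40
  {CD}: card=1280; try (D,hash)→1280, (C,hash)→1280, (D,merge)→1360, (C,merge)→1360, (D,nl_idx)→1920, (C,nl_idx)→1920 …(+2); best=1280 via (D,hash)
  {BD}: card=200; try (D,nl_idx)→360, (B,hash)→360, (D,merge)→780, (B,merge)→840, (D,hash)→1160, (D,nl)→1620 …(+1); best=360 via (D,nl_idx)
  {AB}: card=200; try (B,hash)→280, (A,nl_idx)→340, (A,merge)→420, (B,merge)→440, (A,hash)→520, (A,nl)→820 …(+1); best=280 via (B,hash)
  {BCD}: card=3200; try (C,hash)→1680, (B,hash)→2760, (C,merge)→2800, (C,nl_idx)→4960, (C,nl)→16360, (B,merge)→16760 …(+1); best=1680 via (C,hash)
  {ABD}: card=2000; try (A,hash)→1040, (D,hash)→1600, (A,merge)→2440, (D,merge)→2720, (A,nl_idx)→3560, (D,nl_idx)→3680 …(+2); best=1040 via (A,hash)
  {ABCD}: card=32000; try (C,hash)→4160, (A,hash)→5360, (C,merge)→25680, (A,merge)→43560, (C,nl_idx)→47040, (A,nl_idx)→52880 …(+2); best=4160 via (C,hash)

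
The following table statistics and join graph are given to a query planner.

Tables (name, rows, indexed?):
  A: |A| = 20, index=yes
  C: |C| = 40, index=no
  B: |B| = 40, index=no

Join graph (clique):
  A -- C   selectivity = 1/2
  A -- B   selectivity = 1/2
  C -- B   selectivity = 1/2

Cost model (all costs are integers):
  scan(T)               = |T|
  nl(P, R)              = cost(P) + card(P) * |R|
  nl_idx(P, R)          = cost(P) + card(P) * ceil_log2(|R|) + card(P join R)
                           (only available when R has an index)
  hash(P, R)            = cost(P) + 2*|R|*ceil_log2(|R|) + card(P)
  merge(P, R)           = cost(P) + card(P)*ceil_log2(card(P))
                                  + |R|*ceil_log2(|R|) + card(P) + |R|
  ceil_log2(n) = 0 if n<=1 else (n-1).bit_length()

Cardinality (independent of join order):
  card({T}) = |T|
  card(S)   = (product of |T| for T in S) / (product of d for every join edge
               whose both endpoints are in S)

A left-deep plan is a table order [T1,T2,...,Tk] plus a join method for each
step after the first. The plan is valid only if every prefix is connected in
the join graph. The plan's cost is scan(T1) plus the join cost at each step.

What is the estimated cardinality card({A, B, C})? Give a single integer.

Tables in S: A(20), B(40), C(40)
Edges inside S: A-C(d=2), A-B(d=2), C-B(d=2)
numerator = 20 * 40 * 40 = 32000
denominator = 2 * 2 * 2 = 8
card(S) = 32000 / 8 = 4000

4000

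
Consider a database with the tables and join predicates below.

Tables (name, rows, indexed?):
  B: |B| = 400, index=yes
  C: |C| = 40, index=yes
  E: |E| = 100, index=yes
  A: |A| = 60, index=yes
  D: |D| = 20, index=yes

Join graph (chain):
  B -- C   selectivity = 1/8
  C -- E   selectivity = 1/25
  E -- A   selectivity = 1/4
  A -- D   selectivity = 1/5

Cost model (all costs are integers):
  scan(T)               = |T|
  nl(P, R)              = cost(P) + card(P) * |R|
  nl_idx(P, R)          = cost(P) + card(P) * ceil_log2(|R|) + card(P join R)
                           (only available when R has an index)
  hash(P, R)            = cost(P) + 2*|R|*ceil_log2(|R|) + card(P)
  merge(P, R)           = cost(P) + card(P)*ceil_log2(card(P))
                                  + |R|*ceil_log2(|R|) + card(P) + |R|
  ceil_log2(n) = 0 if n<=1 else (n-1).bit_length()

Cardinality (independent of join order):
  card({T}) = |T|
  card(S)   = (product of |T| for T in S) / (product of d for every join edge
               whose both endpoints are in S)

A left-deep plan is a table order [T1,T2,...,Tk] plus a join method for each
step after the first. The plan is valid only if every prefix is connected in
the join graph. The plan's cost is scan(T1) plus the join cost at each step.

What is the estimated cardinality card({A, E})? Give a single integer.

1500

Tables in S: A(60), E(100)
Edges inside S: E-A(d=4)
numerator = 60 * 100 = 6000
denominator = 4 = 4
card(S) = 6000 / 4 = 1500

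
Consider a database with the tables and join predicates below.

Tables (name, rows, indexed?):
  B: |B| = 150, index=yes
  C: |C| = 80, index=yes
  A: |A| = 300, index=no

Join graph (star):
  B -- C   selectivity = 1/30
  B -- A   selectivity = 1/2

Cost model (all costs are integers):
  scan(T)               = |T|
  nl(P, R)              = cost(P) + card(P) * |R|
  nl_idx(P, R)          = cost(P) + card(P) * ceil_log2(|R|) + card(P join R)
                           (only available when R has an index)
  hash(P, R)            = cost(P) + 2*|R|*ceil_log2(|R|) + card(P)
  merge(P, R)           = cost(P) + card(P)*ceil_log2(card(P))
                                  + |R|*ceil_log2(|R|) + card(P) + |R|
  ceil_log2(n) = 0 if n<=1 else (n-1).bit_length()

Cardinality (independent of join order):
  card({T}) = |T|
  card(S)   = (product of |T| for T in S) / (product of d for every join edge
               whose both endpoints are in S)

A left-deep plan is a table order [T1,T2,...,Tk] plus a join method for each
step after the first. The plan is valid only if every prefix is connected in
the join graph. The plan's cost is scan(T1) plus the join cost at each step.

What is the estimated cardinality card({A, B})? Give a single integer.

22500

Tables in S: A(300), B(150)
Edges inside S: B-A(d=2)
numerator = 300 * 150 = 45000
denominator = 2 = 2
card(S) = 45000 / 2 = 22500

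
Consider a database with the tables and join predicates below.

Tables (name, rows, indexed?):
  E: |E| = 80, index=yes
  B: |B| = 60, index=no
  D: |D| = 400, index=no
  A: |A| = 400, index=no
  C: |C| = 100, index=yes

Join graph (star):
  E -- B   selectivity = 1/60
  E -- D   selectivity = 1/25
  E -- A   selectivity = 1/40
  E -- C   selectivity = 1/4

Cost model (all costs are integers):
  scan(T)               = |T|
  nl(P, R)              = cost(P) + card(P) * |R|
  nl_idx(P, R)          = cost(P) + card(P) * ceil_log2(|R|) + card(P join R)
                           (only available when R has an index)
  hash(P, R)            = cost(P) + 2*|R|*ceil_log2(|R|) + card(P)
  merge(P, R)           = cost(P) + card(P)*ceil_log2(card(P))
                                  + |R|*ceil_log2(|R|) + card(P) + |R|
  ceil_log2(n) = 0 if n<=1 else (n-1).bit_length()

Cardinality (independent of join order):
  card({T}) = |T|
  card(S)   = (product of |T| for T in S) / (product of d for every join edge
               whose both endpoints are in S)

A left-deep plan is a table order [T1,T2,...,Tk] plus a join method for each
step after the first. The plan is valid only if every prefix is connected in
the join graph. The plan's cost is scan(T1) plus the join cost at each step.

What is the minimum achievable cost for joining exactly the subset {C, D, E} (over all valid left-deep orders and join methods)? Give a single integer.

4600

Selinger DP over subsets of {C,D,E}:
  {E}: scan cost=80, card=80
  {D}: scan cost=400, card=400
  {C}: scan cost=100, card=100
  {DE}: card=1280; try (E,hash)→1920, (E,nl_idx)→4480, (D,merge)→4720, (E,merge)→5040, (D,hash)→7360, (D,nl)→32080 …(+1); best=1920 via (E,hash)
  {CE}: card=2000; try (E,hash)→1320, (C,merge)→1520, (E,merge)→1540, (C,hash)→1560, (C,nl_idx)→2640, (E,nl_idx)→2800 …(+2); best=1320 via (E,hash)
  {CDE}: card=32000; try (C,hash)→4600, (D,hash)→10520, (C,merge)→18080, (D,merge)→29320, (C,nl_idx)→42880, (C,nl)→129920 …(+1); best=4600 via (C,hash)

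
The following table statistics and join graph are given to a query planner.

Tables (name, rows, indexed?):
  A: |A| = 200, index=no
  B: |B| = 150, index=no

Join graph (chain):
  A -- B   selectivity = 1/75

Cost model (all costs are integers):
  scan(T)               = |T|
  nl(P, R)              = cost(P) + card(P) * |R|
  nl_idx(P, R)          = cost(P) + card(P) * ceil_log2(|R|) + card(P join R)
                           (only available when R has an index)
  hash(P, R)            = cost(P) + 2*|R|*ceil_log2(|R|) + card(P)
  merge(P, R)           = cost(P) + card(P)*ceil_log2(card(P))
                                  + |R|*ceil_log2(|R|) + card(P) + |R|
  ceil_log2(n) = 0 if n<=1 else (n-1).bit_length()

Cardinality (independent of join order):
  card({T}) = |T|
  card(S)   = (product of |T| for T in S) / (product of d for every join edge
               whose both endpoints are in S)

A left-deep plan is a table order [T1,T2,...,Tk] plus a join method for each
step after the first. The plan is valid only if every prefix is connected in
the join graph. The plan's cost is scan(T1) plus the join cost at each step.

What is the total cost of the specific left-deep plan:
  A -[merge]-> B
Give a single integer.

3350

step 1: scan A: cost=200, card=200
step 2: join B via merge
    card(P join B) = 200*150/(75) = 400
    cost = 200 + 200*8 + 150*8 + 200 + 150 = 3350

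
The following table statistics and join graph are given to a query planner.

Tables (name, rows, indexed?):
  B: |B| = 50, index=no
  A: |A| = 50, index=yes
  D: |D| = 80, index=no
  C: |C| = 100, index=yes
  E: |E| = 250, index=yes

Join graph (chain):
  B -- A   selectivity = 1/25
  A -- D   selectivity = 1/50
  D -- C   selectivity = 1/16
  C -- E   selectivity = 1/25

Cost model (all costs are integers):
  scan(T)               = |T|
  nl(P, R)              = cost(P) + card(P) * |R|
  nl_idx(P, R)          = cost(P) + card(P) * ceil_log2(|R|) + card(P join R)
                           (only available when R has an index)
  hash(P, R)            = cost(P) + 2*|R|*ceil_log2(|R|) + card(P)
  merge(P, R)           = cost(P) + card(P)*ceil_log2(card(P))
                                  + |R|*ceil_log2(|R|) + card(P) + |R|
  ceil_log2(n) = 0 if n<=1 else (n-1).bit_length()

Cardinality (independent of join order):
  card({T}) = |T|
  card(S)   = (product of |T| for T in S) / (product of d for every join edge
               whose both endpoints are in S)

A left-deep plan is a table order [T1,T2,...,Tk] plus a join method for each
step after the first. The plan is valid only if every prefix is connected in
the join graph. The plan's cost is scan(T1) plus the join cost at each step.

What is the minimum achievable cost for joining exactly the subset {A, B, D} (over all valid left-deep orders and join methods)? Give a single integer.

1320

Selinger DP over subsets of {A,B,D}:
  {B}: scan cost=50, card=50
  {A}: scan cost=50, card=50
  {D}: scan cost=80, card=80
  {AB}: card=100; try (A,nl_idx)→450, (B,hash)→700, (A,hash)→700, (B,merge)→750, (A,merge)→750, (B,nl)→2550 …(+1); best=450 via (A,nl_idx)
  {AD}: card=80; try (A,nl_idx)→640, (A,hash)→760, (D,merge)→1040, (A,merge)→1070, (D,hash)→1220, (D,nl)→4050 …(+1); best=640 via (A,nl_idx)
  {ABD}: card=160; try (B,hash)→1320, (B,merge)→1630, (D,hash)→1670, (D,merge)→1890, (B,nl)→4640, (D,nl)→8450; best=1320 via (B,hash)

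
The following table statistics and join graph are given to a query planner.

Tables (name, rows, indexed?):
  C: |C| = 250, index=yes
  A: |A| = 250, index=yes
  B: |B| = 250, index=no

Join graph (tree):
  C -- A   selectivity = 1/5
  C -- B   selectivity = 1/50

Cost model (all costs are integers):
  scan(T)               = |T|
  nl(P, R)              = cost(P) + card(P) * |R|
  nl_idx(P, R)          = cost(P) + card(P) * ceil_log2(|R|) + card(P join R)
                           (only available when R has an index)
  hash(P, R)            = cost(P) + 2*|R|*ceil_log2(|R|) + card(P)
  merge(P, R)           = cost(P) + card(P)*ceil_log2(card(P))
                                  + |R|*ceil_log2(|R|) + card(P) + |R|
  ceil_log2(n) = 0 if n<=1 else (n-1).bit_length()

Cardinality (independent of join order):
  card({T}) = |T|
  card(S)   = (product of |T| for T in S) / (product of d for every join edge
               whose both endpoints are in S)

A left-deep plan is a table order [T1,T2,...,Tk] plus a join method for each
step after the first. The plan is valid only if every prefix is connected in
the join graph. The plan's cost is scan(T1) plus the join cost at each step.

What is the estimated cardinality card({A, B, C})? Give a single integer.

Tables in S: A(250), B(250), C(250)
Edges inside S: C-A(d=5), C-B(d=50)
numerator = 250 * 250 * 250 = 15625000
denominator = 5 * 50 = 250
card(S) = 15625000 / 250 = 62500

62500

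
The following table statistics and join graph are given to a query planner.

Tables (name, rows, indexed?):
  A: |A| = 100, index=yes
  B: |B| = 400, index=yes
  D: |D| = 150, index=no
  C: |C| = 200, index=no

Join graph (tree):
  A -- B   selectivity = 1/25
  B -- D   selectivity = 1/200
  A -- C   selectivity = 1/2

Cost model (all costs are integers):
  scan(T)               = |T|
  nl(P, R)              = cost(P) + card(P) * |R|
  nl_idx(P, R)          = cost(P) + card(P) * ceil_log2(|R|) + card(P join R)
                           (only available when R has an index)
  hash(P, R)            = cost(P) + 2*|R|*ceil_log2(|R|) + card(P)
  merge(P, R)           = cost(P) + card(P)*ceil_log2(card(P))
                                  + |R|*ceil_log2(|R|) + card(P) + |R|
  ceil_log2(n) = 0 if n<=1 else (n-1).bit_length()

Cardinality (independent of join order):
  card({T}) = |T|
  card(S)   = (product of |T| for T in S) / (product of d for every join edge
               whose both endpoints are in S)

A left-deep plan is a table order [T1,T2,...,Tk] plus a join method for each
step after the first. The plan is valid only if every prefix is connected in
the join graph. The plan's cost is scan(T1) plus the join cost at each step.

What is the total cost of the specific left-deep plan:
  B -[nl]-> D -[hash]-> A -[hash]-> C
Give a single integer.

step 1: scan B: cost=400, card=400
step 2: join D via nl
    card(P join D) = 400*150/(200) = 300
    cost = 400 + 400*150 = 60400
step 3: join A via hash
    card(P join A) = 300*100/(25) = 1200
    cost = 60400 + 2*100*7 + 300 = 62100
step 4: join C via hash
    card(P join C) = 1200*200/(2) = 120000
    cost = 62100 + 2*200*8 + 1200 = 66500

66500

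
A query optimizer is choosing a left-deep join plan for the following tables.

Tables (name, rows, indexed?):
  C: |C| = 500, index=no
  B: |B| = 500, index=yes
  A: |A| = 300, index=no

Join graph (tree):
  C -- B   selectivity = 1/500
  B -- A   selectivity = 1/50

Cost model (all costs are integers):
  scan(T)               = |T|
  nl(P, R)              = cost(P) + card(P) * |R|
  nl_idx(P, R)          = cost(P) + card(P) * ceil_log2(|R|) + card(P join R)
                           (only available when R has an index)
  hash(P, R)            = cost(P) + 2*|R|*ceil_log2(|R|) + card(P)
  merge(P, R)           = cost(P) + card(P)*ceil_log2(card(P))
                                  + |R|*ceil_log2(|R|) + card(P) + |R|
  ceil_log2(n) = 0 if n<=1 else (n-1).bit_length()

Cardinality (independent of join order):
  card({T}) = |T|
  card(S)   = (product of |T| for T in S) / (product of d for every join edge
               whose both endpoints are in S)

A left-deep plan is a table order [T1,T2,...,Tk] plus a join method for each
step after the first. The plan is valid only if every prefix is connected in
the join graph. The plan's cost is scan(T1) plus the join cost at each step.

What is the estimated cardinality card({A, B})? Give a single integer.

3000

Tables in S: A(300), B(500)
Edges inside S: B-A(d=50)
numerator = 300 * 500 = 150000
denominator = 50 = 50
card(S) = 150000 / 50 = 3000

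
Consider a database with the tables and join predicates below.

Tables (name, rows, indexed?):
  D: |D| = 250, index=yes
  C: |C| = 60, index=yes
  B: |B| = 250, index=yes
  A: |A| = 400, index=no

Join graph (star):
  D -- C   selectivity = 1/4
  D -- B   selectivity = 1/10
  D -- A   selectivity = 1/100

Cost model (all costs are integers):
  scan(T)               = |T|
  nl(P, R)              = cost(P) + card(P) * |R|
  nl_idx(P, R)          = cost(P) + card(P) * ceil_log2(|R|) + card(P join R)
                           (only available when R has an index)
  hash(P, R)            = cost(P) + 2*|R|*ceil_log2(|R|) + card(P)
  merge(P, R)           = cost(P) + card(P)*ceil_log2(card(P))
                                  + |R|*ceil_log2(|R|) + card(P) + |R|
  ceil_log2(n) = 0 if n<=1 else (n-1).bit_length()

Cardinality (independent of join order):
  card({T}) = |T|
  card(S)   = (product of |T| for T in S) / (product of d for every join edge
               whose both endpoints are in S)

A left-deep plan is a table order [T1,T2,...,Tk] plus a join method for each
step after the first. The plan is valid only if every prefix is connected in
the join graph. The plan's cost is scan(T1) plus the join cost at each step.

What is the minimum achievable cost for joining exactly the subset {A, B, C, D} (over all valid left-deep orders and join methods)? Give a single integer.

Selinger DP over subsets of {A,B,C,D}:
  {D}: scan cost=250, card=250
  {C}: scan cost=60, card=60
  {B}: scan cost=250, card=250
  {A}: scan cost=400, card=400
  {CD}: card=3750; try (C,hash)→1220, (D,merge)→2730, (C,merge)→2920, (D,hash)→4120, (D,nl_idx)→4290, (C,nl_idx)→5500 …(+2); best=1220 via (C,hash)
  {BD}: card=6250; try (D,hash)→4500, (B,hash)→4500, (D,merge)→4750, (B,merge)→4750, (D,nl_idx)→8500, (B,nl_idx)→8500 …(+2); best=4500 via (D,hash)
  {AD}: card=1000; try (D,nl_idx)→4600, (D,hash)→4800, (A,merge)→6500, (D,merge)→6650, (A,hash)→7700, (A,nl)→100250 …(+1); best=4600 via (D,nl_idx)
  {BCD}: card=93750; try (B,hash)→8970, (C,hash)→11470, (B,merge)→52220, (C,merge)→92420, (B,nl_idx)→124970, (C,nl_idx)→135750 …(+2); best=8970 via (B,hash)
  {ACD}: card=15000; try (C,hash)→6320, (A,hash)→12170, (C,merge)→16020, (C,nl_idx)→25600, (A,merge)→53970, (C,nl)→64600 …(+1); best=6320 via (C,hash)
  {ABD}: card=25000; try (B,hash)→9600, (B,merge)→17850, (A,hash)→17950, (B,nl_idx)→37600, (A,merge)→96000, (B,nl)→254600 …(+1); best=9600 via (B,hash)
  {ABCD}: card=375000; try (B,hash)→25320, (C,hash)→35320, (A,hash)→109920, (B,merge)→233570, (C,merge)→410020, (B,nl_idx)→501320 …(+5); best=25320 via (B,hash)

25320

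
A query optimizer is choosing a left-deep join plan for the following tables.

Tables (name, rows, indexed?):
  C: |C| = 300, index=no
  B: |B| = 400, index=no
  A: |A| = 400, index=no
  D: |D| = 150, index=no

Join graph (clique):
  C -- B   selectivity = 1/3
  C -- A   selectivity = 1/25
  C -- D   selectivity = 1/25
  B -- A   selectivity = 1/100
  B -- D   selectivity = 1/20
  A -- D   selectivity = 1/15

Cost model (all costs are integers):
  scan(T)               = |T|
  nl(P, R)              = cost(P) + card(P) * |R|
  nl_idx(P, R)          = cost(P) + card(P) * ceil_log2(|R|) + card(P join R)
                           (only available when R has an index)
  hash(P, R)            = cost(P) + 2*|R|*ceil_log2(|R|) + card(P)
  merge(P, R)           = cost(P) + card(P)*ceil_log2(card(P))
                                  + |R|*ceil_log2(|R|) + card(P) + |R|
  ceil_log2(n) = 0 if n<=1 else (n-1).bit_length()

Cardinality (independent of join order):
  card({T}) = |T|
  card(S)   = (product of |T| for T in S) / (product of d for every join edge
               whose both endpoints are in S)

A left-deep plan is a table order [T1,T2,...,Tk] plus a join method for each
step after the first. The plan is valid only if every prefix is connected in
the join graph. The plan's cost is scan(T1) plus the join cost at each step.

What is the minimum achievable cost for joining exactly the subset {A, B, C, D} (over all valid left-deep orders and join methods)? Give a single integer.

Selinger DP over subsets of {A,B,C,D}:
  {C}: scan cost=300, card=300
  {B}: scan cost=400, card=400
  {A}: scan cost=400, card=400
  {D}: scan cost=150, card=150
  {BC}: card=40000; try (C,hash)→6200, (B,merge)→7300, (C,merge)→7400, (B,hash)→7800, (B,nl)→120300, (C,nl)→120400; best=6200 via (C,hash)
  {AC}: card=4800; try (C,hash)→6200, (A,merge)→7300, (C,merge)→7400, (A,hash)→7800, (A,nl)→120300, (C,nl)→120400; best=6200 via (C,hash)
  {CD}: card=1800; try (D,hash)→3000, (C,merge)→4500, (D,merge)→4650, (C,hash)→5700, (C,nl)→45150, (D,nl)→45300; best=3000 via (D,hash)
  {AB}: card=1600; try (B,hash)→8000, (A,hash)→8000, (B,merge)→8400, (A,merge)→8400, (B,nl)→160400, (A,nl)→160400; best=8000 via (B,hash)
  {BD}: card=3000; try (D,hash)→3200, (B,merge)→5500, (D,merge)→5750, (B,hash)→7500, (B,nl)→60150, (D,nl)→60400; best=3200 via (D,hash)
  {AD}: card=4000; try (D,hash)→3200, (A,merge)→5500, (D,merge)→5750, (A,hash)→7500, (A,nl)→60150, (D,nl)→60400; best=3200 via (D,hash)
  {ABC}: card=6400; try (C,hash)→15000, (B,hash)→18200, (C,merge)→30200, (A,hash)→53400, (B,merge)→77400, (C,nl)→488000 …(+3); best=15000 via (C,hash)
  {BCD}: card=12000; try (C,hash)→11600, (B,hash)→12000, (B,merge)→28600, (C,merge)→45200, (D,hash)→48600, (D,merge)→687550 …(+3); best=11600 via (C,hash)
  {ACD}: card=1920; try (A,hash)→12000, (C,hash)→12600, (D,hash)→13400, (A,merge)→28600, (C,merge)→58200, (D,merge)→74750 …(+3); best=12000 via (A,hash)
  {ABD}: card=800; try (D,hash)→12000, (A,hash)→13400, (B,hash)→14400, (D,merge)→28550, (A,merge)→46200, (B,merge)→59200 …(+3); best=12000 via (D,hash)
  {ABCD}: card=128; try (C,hash)→18200, (B,hash)→21120, (D,hash)→23800, (C,merge)→23800, (A,hash)→30800, (B,merge)→39040 …(+6); best=18200 via (C,hash)

18200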